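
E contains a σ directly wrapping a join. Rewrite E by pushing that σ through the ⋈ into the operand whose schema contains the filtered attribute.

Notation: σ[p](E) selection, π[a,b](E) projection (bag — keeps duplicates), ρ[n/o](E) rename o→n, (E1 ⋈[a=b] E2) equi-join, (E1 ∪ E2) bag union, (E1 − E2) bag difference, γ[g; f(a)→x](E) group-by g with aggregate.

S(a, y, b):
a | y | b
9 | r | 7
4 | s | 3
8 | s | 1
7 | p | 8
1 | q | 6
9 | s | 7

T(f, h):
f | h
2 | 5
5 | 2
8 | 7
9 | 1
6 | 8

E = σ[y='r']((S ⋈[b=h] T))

σ filters on y, owned by the left side.
E' = (σ[y='r'](S) ⋈[b=h] T)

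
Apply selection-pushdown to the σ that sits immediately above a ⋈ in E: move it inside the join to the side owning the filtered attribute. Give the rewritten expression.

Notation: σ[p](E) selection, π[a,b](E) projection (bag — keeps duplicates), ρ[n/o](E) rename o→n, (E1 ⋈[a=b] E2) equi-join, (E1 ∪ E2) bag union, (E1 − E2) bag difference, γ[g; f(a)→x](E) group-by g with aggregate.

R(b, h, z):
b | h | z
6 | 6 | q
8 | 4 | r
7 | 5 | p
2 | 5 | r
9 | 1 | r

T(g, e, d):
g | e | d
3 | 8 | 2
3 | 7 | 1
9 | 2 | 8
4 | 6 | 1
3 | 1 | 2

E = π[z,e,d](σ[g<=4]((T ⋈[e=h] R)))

σ filters on g, owned by the left side.
E' = π[z,e,d]((σ[g<=4](T) ⋈[e=h] R))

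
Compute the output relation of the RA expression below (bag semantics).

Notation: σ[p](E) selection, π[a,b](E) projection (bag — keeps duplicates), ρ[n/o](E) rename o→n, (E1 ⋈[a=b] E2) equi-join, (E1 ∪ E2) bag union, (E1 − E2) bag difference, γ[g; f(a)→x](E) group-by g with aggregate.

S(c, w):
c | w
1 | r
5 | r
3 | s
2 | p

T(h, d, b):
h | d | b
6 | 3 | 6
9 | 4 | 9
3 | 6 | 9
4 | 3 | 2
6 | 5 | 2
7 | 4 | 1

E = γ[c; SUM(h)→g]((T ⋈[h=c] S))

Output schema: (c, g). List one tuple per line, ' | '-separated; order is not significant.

Row counts bottom-up:
  T → 6
  S → 4
  (T ⋈[h=c] S) → 1
  γ[c; SUM(h)→g]((T ⋈[h=c] S)) → 1

== RESULT ==
c | g
3 | 3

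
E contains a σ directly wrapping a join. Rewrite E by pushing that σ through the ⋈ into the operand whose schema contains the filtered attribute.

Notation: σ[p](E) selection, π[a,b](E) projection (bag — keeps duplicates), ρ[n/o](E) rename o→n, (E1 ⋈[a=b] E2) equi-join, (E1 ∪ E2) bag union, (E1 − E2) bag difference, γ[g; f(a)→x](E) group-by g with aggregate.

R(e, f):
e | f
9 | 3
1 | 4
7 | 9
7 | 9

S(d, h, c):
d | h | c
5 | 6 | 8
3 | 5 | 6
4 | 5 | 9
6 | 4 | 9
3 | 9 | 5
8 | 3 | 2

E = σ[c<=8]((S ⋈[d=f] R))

σ filters on c, owned by the left side.
E' = (σ[c<=8](S) ⋈[d=f] R)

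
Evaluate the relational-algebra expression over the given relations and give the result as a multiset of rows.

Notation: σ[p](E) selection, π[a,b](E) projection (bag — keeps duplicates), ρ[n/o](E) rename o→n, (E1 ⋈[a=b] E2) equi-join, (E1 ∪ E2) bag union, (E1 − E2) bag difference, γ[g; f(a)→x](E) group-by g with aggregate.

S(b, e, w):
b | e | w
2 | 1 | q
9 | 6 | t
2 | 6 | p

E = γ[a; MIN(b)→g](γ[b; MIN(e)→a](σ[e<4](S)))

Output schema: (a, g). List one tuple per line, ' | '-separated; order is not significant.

Per-node cardinality:
  S → 3
  σ[e<4](S) → 1
  γ[b; MIN(e)→a](σ[e<4](S)) → 1
  γ[a; MIN(b)→g](γ[b; MIN(e)→a](σ[e<4](S))) → 1

== RESULT ==
a | g
1 | 2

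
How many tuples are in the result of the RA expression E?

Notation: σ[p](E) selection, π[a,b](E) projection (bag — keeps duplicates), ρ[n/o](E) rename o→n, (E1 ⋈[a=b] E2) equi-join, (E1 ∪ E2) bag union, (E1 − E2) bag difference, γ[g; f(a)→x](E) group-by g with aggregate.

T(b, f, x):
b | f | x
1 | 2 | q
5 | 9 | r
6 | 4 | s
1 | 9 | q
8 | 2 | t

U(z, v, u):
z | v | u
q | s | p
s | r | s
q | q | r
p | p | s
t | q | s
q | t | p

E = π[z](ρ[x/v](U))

Row counts bottom-up:
  U → 6
  ρ[x/v](U) → 6
  π[z](ρ[x/v](U)) → 6

|E| = 6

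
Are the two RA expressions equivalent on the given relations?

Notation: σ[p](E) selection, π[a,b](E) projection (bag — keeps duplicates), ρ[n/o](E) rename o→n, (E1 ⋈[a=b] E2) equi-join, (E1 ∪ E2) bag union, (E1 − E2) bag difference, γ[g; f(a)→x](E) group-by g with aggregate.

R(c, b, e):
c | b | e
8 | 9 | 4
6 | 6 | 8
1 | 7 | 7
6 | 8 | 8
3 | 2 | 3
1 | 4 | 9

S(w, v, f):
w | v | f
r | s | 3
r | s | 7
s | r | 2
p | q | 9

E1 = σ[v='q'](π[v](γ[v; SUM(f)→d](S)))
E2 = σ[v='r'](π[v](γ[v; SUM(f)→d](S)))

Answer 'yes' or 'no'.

E1 stepwise |·|:
  S → 4
  γ[v; SUM(f)→d](S) → 3
  π[v](γ[v; SUM(f)→d](S)) → 3
  σ[v='q'](π[v](γ[v; SUM(f)→d](S))) → 1
E2 stepwise |·|:
  S → 4
  γ[v; SUM(f)→d](S) → 3
  π[v](γ[v; SUM(f)→d](S)) → 3
  σ[v='r'](π[v](γ[v; SUM(f)→d](S))) → 1

E1 result:
v
q
E2 result:
v
r
Witness: ('q',) appears 1× in E1 but 0× in E2.

no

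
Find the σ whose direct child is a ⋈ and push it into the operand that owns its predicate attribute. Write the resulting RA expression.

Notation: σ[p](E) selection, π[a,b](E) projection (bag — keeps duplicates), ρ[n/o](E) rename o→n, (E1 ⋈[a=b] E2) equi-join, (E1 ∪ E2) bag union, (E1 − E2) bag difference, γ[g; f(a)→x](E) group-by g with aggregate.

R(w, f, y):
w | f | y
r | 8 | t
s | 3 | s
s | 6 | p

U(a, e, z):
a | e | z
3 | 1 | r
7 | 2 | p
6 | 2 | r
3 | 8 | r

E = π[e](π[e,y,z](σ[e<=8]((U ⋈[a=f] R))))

σ filters on e, owned by the left side.
E' = π[e](π[e,y,z]((σ[e<=8](U) ⋈[a=f] R)))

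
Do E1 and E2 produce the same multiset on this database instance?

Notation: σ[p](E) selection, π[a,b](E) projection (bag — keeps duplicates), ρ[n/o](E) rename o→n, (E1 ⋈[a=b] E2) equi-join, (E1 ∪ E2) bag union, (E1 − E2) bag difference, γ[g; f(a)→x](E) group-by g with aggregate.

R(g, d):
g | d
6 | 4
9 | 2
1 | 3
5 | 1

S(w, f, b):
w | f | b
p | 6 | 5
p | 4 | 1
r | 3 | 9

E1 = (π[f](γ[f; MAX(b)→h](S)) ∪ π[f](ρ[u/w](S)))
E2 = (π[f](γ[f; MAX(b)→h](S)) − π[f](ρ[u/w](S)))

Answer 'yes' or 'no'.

E1 row counts bottom-up:
  S → 3
  γ[f; MAX(b)→h](S) → 3
  π[f](γ[f; MAX(b)→h](S)) → 3
  S → 3
  ρ[u/w](S) → 3
  π[f](ρ[u/w](S)) → 3
  (π[f](γ[f; MAX(b)→h](S)) ∪ π[f](ρ[u/w](S))) → 6
E2 row counts bottom-up:
  S → 3
  γ[f; MAX(b)→h](S) → 3
  π[f](γ[f; MAX(b)→h](S)) → 3
  S → 3
  ρ[u/w](S) → 3
  π[f](ρ[u/w](S)) → 3
  (π[f](γ[f; MAX(b)→h](S)) − π[f](ρ[u/w](S))) → 0

E1 result:
f
3
3
4
4
6
6
E2 result:
f
(0 rows)
Witness: (6,) appears 2× in E1 but 0× in E2.

no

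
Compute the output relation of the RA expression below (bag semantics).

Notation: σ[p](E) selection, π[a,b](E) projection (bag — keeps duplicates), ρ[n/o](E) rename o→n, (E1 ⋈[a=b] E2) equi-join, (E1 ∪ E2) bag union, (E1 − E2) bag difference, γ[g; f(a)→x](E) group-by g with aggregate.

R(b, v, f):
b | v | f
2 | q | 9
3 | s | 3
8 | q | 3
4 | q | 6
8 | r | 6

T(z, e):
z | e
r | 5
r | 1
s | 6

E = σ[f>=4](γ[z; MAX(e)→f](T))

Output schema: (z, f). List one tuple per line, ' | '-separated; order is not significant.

Per-node cardinality:
  T → 3
  γ[z; MAX(e)→f](T) → 2
  σ[f>=4](γ[z; MAX(e)→f](T)) → 2

== RESULT ==
z | f
r | 5
s | 6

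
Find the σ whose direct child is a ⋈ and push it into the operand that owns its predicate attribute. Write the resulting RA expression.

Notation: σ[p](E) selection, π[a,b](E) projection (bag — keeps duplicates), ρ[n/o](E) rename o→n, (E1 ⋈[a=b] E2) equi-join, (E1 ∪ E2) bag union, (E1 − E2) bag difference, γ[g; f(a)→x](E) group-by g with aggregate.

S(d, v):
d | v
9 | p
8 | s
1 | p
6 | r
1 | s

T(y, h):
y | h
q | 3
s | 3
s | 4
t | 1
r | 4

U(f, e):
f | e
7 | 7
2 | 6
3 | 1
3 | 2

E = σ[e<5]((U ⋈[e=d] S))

σ filters on e, owned by the left side.
E' = (σ[e<5](U) ⋈[e=d] S)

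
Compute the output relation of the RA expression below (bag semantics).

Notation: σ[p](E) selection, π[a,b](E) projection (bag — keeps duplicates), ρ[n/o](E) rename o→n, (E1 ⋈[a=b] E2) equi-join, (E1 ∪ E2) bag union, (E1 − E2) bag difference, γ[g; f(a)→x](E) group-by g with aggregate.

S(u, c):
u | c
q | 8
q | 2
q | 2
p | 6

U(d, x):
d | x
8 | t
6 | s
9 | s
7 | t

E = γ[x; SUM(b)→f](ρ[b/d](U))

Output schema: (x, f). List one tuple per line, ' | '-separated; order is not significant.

Stepwise |·|:
  U → 4
  ρ[b/d](U) → 4
  γ[x; SUM(b)→f](ρ[b/d](U)) → 2

== RESULT ==
x | f
s | 15
t | 15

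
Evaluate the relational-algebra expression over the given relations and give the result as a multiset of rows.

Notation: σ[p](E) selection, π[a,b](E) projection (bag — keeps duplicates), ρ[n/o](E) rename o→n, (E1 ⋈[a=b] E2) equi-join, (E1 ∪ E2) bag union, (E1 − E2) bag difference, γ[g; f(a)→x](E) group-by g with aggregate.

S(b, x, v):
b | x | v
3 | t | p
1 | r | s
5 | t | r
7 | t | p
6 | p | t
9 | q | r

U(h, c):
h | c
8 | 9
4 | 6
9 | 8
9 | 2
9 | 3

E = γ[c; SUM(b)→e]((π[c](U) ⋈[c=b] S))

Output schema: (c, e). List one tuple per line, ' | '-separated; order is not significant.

Subexpression sizes:
  U → 5
  π[c](U) → 5
  S → 6
  (π[c](U) ⋈[c=b] S) → 3
  γ[c; SUM(b)→e]((π[c](U) ⋈[c=b] S)) → 3

== RESULT ==
c | e
3 | 3
6 | 6
9 | 9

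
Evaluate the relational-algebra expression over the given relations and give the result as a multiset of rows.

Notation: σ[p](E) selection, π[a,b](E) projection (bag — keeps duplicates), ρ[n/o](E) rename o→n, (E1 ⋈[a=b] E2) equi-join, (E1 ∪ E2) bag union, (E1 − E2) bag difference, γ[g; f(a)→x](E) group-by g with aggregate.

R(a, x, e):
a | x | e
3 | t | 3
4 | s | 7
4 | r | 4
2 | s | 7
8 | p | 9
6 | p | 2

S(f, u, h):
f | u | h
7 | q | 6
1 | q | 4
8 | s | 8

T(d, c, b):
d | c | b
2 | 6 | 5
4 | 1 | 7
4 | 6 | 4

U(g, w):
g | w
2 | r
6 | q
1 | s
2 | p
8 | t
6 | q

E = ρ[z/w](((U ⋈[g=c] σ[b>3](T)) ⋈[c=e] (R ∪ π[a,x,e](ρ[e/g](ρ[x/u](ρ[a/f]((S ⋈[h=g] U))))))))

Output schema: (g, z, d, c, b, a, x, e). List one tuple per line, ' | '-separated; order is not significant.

Per-node cardinality:
  U → 6
  T → 3
  σ[b>3](T) → 3
  (U ⋈[g=c] σ[b>3](T)) → 5
  R → 6
  S → 3
  U → 6
  (S ⋈[h=g] U) → 3
  ρ[a/f]((S ⋈[h=g] U)) → 3
  ρ[x/u](ρ[a/f]((S ⋈[h=g] U))) → 3
  ρ[e/g](ρ[x/u](ρ[a/f]((S ⋈[h=g] U)))) → 3
  π[a,x,e](ρ[e/g](ρ[x/u](ρ[a/f]((S ⋈[h=g] U))))) → 3
  (R ∪ π[a,x,e](ρ[e/g](ρ[x/u](ρ[a/f]((S ⋈[h=g] U)))))) → 9
  ((U ⋈[g=c] σ[b>3](T)) ⋈[c=e] (R ∪ π[a,x,e](ρ[e/g](ρ[x/u](ρ[a/f]((S ⋈[h=g] U))))))) → 8
  ρ[z/w](((U ⋈[g=c] σ[b>3](T)) ⋈[c=e] (R ∪ π[a,x,e](ρ[e/g](ρ[x/u](ρ[a/f]((S ⋈[h=g] U)))))))) → 8

== RESULT ==
g | z | d | c | b | a | x | e
6 | q | 2 | 6 | 5 | 7 | q | 6
6 | q | 2 | 6 | 5 | 7 | q | 6
6 | q | 2 | 6 | 5 | 7 | q | 6
6 | q | 2 | 6 | 5 | 7 | q | 6
6 | q | 4 | 6 | 4 | 7 | q | 6
6 | q | 4 | 6 | 4 | 7 | q | 6
6 | q | 4 | 6 | 4 | 7 | q | 6
6 | q | 4 | 6 | 4 | 7 | q | 6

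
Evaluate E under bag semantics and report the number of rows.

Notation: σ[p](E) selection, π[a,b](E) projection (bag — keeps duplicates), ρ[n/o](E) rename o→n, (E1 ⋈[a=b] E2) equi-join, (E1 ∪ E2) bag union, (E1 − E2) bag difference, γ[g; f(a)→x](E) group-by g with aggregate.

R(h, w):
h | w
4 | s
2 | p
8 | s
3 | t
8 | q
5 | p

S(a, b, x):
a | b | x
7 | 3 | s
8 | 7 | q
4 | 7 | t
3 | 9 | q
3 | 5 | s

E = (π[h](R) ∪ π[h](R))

Subexpression sizes:
  R → 6
  π[h](R) → 6
  R → 6
  π[h](R) → 6
  (π[h](R) ∪ π[h](R)) → 12

|E| = 12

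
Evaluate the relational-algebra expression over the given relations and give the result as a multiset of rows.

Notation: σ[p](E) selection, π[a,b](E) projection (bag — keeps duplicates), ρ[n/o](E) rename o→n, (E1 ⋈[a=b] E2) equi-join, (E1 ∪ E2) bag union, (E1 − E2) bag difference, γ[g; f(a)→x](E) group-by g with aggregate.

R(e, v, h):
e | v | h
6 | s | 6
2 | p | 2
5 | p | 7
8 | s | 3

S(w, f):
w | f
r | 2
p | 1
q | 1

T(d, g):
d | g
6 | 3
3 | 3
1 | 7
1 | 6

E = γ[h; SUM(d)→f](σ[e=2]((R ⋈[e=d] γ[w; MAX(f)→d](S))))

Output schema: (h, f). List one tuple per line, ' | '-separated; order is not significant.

Per-node cardinality:
  R → 4
  S → 3
  γ[w; MAX(f)→d](S) → 3
  (R ⋈[e=d] γ[w; MAX(f)→d](S)) → 1
  σ[e=2]((R ⋈[e=d] γ[w; MAX(f)→d](S))) → 1
  γ[h; SUM(d)→f](σ[e=2]((R ⋈[e=d] γ[w; MAX(f)→d](S)))) → 1

== RESULT ==
h | f
2 | 2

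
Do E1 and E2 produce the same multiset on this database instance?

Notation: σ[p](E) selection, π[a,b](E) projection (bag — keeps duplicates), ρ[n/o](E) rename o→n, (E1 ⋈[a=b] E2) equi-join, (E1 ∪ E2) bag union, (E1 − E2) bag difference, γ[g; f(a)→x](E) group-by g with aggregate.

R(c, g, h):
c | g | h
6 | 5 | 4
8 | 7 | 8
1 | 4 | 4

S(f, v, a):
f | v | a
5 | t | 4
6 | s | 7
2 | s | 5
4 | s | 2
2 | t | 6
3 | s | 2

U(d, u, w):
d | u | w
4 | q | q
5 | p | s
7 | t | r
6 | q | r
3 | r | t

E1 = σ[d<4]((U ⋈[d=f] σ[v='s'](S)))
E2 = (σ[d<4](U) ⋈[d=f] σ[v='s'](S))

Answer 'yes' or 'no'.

E1 stepwise |·|:
  U → 5
  S → 6
  σ[v='s'](S) → 4
  (U ⋈[d=f] σ[v='s'](S)) → 3
  σ[d<4]((U ⋈[d=f] σ[v='s'](S))) → 1
E2 stepwise |·|:
  U → 5
  σ[d<4](U) → 1
  S → 6
  σ[v='s'](S) → 4
  (σ[d<4](U) ⋈[d=f] σ[v='s'](S)) → 1

E1 and E2 produce the same multiset:
d | u | w | f | v | a
3 | r | t | 3 | s | 2

yes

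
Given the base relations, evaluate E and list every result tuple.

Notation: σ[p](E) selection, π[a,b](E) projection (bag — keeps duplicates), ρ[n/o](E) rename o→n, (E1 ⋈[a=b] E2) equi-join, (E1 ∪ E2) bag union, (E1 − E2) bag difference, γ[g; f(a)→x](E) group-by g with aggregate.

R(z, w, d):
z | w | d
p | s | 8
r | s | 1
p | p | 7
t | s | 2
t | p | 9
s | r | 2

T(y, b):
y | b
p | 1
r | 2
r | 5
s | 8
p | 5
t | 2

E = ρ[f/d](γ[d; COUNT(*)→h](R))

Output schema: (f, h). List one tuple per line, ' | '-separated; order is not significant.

Per-node cardinality:
  R → 6
  γ[d; COUNT(*)→h](R) → 5
  ρ[f/d](γ[d; COUNT(*)→h](R)) → 5

== RESULT ==
f | h
1 | 1
2 | 2
7 | 1
8 | 1
9 | 1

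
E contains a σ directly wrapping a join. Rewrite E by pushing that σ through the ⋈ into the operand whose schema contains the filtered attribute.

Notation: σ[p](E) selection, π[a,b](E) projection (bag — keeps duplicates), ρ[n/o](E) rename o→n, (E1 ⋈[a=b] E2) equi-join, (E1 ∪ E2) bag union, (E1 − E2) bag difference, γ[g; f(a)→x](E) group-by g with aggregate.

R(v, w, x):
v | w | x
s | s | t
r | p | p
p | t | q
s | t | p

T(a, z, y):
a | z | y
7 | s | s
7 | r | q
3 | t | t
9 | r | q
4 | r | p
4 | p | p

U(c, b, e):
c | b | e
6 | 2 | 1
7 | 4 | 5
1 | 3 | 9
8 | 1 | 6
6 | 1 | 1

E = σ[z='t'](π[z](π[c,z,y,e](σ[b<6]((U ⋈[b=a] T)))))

σ filters on b, owned by the left side.
E' = σ[z='t'](π[z](π[c,z,y,e]((σ[b<6](U) ⋈[b=a] T))))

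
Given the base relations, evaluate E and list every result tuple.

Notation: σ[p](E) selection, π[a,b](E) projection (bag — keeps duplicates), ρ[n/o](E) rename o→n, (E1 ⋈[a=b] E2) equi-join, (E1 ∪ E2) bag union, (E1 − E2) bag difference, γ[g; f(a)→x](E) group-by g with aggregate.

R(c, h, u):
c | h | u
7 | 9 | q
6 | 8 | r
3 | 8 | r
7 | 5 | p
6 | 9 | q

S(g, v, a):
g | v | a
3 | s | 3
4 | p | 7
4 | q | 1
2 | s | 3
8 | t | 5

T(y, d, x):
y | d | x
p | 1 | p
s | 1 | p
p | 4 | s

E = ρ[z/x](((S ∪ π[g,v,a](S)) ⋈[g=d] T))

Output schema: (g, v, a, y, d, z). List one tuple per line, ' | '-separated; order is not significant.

Per-node cardinality:
  S → 5
  S → 5
  π[g,v,a](S) → 5
  (S ∪ π[g,v,a](S)) → 10
  T → 3
  ((S ∪ π[g,v,a](S)) ⋈[g=d] T) → 4
  ρ[z/x](((S ∪ π[g,v,a](S)) ⋈[g=d] T)) → 4

== RESULT ==
g | v | a | y | d | z
4 | p | 7 | p | 4 | s
4 | p | 7 | p | 4 | s
4 | q | 1 | p | 4 | s
4 | q | 1 | p | 4 | s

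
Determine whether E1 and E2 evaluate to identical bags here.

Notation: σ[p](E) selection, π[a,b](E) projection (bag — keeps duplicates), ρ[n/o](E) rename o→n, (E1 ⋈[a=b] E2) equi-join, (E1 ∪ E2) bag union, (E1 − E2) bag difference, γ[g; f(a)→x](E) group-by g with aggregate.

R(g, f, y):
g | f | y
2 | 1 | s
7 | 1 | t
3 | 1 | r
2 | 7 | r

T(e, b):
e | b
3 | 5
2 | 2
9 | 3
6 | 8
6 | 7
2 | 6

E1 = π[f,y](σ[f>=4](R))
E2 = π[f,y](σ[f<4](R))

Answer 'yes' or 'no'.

E1 subexpression sizes:
  R → 4
  σ[f>=4](R) → 1
  π[f,y](σ[f>=4](R)) → 1
E2 subexpression sizes:
  R → 4
  σ[f<4](R) → 3
  π[f,y](σ[f<4](R)) → 3

E1 result:
f | y
7 | r
E2 result:
f | y
1 | r
1 | s
1 | t
Witness: (1, 'r') appears 0× in E1 but 1× in E2.

no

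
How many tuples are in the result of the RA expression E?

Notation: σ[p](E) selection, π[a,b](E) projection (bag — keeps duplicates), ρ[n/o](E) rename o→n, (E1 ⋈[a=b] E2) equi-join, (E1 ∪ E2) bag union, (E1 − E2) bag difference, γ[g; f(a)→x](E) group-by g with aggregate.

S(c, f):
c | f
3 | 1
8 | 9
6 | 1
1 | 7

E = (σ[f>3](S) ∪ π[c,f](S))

Row counts bottom-up:
  S → 4
  σ[f>3](S) → 2
  S → 4
  π[c,f](S) → 4
  (σ[f>3](S) ∪ π[c,f](S)) → 6

|E| = 6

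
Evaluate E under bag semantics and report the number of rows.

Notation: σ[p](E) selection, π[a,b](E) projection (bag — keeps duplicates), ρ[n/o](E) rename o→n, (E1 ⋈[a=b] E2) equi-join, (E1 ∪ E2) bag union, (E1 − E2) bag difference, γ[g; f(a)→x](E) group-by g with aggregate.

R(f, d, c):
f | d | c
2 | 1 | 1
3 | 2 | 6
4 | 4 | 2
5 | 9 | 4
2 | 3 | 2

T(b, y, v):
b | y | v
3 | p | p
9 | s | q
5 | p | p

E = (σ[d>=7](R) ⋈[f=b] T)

Stepwise |·|:
  R → 5
  σ[d>=7](R) → 1
  T → 3
  (σ[d>=7](R) ⋈[f=b] T) → 1

|E| = 1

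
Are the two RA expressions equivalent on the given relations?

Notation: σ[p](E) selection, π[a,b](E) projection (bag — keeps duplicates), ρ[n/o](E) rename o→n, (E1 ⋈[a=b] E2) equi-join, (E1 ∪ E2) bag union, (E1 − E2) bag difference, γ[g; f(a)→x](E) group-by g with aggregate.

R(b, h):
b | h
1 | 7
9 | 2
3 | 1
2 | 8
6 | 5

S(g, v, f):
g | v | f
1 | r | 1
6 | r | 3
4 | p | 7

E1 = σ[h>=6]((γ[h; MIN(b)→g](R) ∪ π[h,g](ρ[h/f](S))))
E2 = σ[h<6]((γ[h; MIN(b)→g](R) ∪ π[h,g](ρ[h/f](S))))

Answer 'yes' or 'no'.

E1 row counts bottom-up:
  R → 5
  γ[h; MIN(b)→g](R) → 5
  S → 3
  ρ[h/f](S) → 3
  π[h,g](ρ[h/f](S)) → 3
  (γ[h; MIN(b)→g](R) ∪ π[h,g](ρ[h/f](S))) → 8
  σ[h>=6]((γ[h; MIN(b)→g](R) ∪ π[h,g](ρ[h/f](S)))) → 3
E2 row counts bottom-up:
  R → 5
  γ[h; MIN(b)→g](R) → 5
  S → 3
  ρ[h/f](S) → 3
  π[h,g](ρ[h/f](S)) → 3
  (γ[h; MIN(b)→g](R) ∪ π[h,g](ρ[h/f](S))) → 8
  σ[h<6]((γ[h; MIN(b)→g](R) ∪ π[h,g](ρ[h/f](S)))) → 5

E1 result:
h | g
7 | 1
7 | 4
8 | 2
E2 result:
h | g
1 | 1
1 | 3
2 | 9
3 | 6
5 | 6
Witness: (7, 4) appears 1× in E1 but 0× in E2.

no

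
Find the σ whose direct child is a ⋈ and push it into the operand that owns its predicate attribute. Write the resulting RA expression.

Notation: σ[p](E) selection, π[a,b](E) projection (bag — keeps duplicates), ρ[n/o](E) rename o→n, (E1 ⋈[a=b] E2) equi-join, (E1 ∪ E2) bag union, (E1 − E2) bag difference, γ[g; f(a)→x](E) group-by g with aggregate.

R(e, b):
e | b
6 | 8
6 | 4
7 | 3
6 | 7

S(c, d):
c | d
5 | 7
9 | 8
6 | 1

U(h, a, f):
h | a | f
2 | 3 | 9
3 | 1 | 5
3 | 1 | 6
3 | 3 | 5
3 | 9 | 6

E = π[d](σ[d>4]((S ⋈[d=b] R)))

σ filters on d, owned by the left side.
E' = π[d]((σ[d>4](S) ⋈[d=b] R))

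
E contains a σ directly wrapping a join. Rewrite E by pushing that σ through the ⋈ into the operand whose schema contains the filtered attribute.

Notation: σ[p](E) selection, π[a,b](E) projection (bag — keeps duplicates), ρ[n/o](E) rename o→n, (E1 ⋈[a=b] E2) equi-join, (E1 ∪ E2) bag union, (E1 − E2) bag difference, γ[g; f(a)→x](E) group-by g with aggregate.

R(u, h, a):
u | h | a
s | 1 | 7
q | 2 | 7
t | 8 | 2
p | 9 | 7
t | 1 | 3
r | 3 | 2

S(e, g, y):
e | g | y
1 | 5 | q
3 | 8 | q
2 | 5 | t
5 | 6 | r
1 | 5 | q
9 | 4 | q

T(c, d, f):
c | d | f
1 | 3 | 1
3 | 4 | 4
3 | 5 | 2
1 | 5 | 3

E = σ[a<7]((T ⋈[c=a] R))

σ filters on a, owned by the right side.
E' = (T ⋈[c=a] σ[a<7](R))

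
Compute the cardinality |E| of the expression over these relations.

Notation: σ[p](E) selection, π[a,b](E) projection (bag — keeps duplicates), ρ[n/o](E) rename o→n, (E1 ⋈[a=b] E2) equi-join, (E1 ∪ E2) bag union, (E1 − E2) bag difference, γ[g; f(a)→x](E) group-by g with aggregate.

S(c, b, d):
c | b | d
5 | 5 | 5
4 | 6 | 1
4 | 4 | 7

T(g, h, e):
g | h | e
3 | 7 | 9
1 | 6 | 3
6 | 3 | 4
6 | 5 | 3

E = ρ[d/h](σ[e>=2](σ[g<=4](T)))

Per-node cardinality:
  T → 4
  σ[g<=4](T) → 2
  σ[e>=2](σ[g<=4](T)) → 2
  ρ[d/h](σ[e>=2](σ[g<=4](T))) → 2

|E| = 2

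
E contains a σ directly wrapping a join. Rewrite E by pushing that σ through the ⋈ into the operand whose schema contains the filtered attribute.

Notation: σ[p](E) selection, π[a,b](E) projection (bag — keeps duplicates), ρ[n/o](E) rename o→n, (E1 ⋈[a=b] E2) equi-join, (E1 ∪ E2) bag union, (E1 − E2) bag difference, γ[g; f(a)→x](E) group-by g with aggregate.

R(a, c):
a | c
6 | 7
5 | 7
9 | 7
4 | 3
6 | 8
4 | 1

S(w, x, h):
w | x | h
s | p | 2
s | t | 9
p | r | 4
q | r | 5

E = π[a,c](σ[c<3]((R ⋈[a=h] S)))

σ filters on c, owned by the left side.
E' = π[a,c]((σ[c<3](R) ⋈[a=h] S))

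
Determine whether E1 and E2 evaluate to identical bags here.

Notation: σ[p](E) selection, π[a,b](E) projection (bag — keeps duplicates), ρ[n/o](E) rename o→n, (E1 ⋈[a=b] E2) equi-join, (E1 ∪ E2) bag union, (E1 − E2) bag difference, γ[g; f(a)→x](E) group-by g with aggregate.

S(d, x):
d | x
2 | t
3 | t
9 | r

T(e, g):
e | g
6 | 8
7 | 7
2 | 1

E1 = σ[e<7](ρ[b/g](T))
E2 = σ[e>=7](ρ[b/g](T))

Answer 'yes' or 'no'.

E1 stepwise |·|:
  T → 3
  ρ[b/g](T) → 3
  σ[e<7](ρ[b/g](T)) → 2
E2 stepwise |·|:
  T → 3
  ρ[b/g](T) → 3
  σ[e>=7](ρ[b/g](T)) → 1

E1 result:
e | b
2 | 1
6 | 8
E2 result:
e | b
7 | 7
Witness: (6, 8) appears 1× in E1 but 0× in E2.

no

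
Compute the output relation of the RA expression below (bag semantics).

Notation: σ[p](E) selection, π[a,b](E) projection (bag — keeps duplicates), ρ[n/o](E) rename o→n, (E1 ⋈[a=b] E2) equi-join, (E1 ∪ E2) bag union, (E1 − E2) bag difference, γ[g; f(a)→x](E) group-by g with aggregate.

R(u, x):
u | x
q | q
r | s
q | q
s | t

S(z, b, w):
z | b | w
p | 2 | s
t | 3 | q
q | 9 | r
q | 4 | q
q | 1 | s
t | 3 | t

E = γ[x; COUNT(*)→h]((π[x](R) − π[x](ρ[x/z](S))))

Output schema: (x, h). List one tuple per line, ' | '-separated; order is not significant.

Row counts bottom-up:
  R → 4
  π[x](R) → 4
  S → 6
  ρ[x/z](S) → 6
  π[x](ρ[x/z](S)) → 6
  (π[x](R) − π[x](ρ[x/z](S))) → 1
  γ[x; COUNT(*)→h]((π[x](R) − π[x](ρ[x/z](S)))) → 1

== RESULT ==
x | h
s | 1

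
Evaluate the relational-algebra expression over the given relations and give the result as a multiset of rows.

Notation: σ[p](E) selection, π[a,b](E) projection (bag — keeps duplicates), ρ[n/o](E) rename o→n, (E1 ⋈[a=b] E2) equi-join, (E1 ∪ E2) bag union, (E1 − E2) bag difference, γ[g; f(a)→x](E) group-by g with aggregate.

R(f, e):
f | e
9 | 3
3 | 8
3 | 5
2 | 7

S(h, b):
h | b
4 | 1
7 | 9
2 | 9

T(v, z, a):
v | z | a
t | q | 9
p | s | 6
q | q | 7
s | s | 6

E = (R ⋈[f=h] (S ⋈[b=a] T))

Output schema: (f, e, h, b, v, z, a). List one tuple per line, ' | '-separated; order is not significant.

Stepwise |·|:
  R → 4
  S → 3
  T → 4
  (S ⋈[b=a] T) → 2
  (R ⋈[f=h] (S ⋈[b=a] T)) → 1

== RESULT ==
f | e | h | b | v | z | a
2 | 7 | 2 | 9 | t | q | 9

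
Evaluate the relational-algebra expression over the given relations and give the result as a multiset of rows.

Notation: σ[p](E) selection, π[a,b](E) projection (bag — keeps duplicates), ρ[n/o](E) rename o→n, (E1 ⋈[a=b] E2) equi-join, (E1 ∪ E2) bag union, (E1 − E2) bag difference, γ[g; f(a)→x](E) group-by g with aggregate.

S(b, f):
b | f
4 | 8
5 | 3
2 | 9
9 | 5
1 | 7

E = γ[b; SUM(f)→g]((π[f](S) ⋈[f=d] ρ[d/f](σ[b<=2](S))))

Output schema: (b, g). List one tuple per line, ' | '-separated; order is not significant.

Stepwise |·|:
  S → 5
  π[f](S) → 5
  S → 5
  σ[b<=2](S) → 2
  ρ[d/f](σ[b<=2](S)) → 2
  (π[f](S) ⋈[f=d] ρ[d/f](σ[b<=2](S))) → 2
  γ[b; SUM(f)→g]((π[f](S) ⋈[f=d] ρ[d/f](σ[b<=2](S)))) → 2

== RESULT ==
b | g
1 | 7
2 | 9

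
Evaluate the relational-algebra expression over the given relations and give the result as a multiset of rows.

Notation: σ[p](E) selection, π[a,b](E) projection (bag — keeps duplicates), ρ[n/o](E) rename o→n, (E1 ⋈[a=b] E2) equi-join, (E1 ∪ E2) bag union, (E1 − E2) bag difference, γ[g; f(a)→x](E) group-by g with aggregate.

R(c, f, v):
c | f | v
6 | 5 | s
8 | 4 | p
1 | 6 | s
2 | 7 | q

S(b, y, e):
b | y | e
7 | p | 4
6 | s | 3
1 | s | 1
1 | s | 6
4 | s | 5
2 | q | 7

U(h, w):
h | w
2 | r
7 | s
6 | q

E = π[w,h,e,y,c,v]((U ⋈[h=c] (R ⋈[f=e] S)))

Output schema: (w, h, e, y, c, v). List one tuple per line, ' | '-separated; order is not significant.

Per-node cardinality:
  U → 3
  R → 4
  S → 6
  (R ⋈[f=e] S) → 4
  (U ⋈[h=c] (R ⋈[f=e] S)) → 2
  π[w,h,e,y,c,v]((U ⋈[h=c] (R ⋈[f=e] S))) → 2

== RESULT ==
w | h | e | y | c | v
q | 6 | 5 | s | 6 | s
r | 2 | 7 | q | 2 | q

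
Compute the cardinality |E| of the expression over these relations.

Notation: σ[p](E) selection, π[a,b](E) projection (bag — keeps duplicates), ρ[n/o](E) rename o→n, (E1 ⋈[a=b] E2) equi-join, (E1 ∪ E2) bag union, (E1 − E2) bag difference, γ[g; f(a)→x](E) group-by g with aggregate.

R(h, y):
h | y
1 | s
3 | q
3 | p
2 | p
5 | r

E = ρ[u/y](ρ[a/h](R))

Row counts bottom-up:
  R → 5
  ρ[a/h](R) → 5
  ρ[u/y](ρ[a/h](R)) → 5

|E| = 5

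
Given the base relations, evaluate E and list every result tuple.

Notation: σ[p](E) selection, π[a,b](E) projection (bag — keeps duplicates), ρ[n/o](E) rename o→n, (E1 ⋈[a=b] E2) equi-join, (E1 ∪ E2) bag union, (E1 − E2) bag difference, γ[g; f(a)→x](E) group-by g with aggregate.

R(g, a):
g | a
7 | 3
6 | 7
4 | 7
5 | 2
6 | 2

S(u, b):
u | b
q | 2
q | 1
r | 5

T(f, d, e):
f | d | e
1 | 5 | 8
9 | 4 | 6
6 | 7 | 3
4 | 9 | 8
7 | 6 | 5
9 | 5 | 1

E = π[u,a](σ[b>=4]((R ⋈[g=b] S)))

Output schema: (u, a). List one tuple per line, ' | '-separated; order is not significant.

Row counts bottom-up:
  R → 5
  S → 3
  (R ⋈[g=b] S) → 1
  σ[b>=4]((R ⋈[g=b] S)) → 1
  π[u,a](σ[b>=4]((R ⋈[g=b] S))) → 1

== RESULT ==
u | a
r | 2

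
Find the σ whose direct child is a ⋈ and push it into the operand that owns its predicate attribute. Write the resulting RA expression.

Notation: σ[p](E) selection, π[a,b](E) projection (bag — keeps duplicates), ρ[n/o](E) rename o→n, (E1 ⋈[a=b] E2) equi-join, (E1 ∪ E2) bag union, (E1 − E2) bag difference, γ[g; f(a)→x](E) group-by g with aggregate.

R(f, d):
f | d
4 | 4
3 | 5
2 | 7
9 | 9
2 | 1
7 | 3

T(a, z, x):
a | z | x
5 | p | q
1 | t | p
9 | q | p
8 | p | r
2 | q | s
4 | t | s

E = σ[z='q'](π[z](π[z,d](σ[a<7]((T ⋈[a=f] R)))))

σ filters on a, owned by the left side.
E' = σ[z='q'](π[z](π[z,d]((σ[a<7](T) ⋈[a=f] R))))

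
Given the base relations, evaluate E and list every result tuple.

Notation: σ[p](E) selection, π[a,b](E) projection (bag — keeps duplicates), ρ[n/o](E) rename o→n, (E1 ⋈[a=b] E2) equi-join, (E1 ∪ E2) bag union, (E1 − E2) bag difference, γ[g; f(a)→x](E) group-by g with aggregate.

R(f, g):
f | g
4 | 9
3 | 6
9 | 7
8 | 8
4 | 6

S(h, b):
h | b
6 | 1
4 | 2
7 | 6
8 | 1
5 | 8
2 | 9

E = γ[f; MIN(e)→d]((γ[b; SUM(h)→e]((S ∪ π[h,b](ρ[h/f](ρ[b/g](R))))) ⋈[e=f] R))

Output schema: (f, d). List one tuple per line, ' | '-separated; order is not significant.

Stepwise |·|:
  S → 6
  R → 5
  ρ[b/g](R) → 5
  ρ[h/f](ρ[b/g](R)) → 5
  π[h,b](ρ[h/f](ρ[b/g](R))) → 5
  (S ∪ π[h,b](ρ[h/f](ρ[b/g](R)))) → 11
  γ[b; SUM(h)→e]((S ∪ π[h,b](ρ[h/f](ρ[b/g](R))))) → 6
  R → 5
  (γ[b; SUM(h)→e]((S ∪ π[h,b](ρ[h/f](ρ[b/g](R))))) ⋈[e=f] R) → 3
  γ[f; MIN(e)→d]((γ[b; SUM(h)→e]((S ∪ π[h,b](ρ[h/f](ρ[b/g](R))))) ⋈[e=f] R)) → 2

== RESULT ==
f | d
4 | 4
9 | 9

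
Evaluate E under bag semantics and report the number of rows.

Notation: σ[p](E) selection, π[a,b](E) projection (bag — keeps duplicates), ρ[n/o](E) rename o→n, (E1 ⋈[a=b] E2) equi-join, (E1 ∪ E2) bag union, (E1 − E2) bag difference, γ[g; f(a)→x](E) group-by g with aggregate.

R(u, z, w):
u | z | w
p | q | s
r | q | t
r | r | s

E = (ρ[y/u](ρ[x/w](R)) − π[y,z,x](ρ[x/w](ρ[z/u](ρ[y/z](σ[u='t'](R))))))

Subexpression sizes:
  R → 3
  ρ[x/w](R) → 3
  ρ[y/u](ρ[x/w](R)) → 3
  R → 3
  σ[u='t'](R) → 0
  ρ[y/z](σ[u='t'](R)) → 0
  ρ[z/u](ρ[y/z](σ[u='t'](R))) → 0
  ρ[x/w](ρ[z/u](ρ[y/z](σ[u='t'](R)))) → 0
  π[y,z,x](ρ[x/w](ρ[z/u](ρ[y/z](σ[u='t'](R))))) → 0
  (ρ[y/u](ρ[x/w](R)) − π[y,z,x](ρ[x/w](ρ[z/u](ρ[y/z](σ[u='t'](R)))))) → 3

|E| = 3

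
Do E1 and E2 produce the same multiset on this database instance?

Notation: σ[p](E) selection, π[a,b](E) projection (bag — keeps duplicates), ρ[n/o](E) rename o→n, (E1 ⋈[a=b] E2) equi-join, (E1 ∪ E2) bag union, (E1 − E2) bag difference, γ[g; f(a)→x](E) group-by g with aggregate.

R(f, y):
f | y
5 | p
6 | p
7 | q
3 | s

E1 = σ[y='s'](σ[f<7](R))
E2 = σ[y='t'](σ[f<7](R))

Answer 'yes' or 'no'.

E1 stepwise |·|:
  R → 4
  σ[f<7](R) → 3
  σ[y='s'](σ[f<7](R)) → 1
E2 stepwise |·|:
  R → 4
  σ[f<7](R) → 3
  σ[y='t'](σ[f<7](R)) → 0

E1 result:
f | y
3 | s
E2 result:
f | y
(0 rows)
Witness: (3, 's') appears 1× in E1 but 0× in E2.

no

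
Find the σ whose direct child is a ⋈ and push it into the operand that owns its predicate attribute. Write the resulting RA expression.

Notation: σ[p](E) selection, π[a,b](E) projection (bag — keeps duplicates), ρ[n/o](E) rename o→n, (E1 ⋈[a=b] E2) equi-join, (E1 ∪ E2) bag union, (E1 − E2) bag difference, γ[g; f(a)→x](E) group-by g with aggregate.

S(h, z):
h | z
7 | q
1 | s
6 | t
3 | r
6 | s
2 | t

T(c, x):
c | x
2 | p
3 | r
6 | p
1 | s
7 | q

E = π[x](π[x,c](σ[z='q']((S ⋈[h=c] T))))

σ filters on z, owned by the left side.
E' = π[x](π[x,c]((σ[z='q'](S) ⋈[h=c] T)))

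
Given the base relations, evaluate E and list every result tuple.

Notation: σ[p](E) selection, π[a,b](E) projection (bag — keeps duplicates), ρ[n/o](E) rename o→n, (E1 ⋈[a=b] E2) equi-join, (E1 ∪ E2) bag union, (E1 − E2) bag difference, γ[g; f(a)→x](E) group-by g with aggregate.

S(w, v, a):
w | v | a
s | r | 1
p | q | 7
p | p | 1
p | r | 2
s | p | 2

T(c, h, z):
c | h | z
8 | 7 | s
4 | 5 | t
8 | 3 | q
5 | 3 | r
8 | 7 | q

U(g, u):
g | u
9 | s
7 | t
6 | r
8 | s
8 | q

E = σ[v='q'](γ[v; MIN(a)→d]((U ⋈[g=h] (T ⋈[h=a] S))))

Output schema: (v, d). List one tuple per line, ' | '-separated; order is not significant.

Subexpression sizes:
  U → 5
  T → 5
  S → 5
  (T ⋈[h=a] S) → 2
  (U ⋈[g=h] (T ⋈[h=a] S)) → 2
  γ[v; MIN(a)→d]((U ⋈[g=h] (T ⋈[h=a] S))) → 1
  σ[v='q'](γ[v; MIN(a)→d]((U ⋈[g=h] (T ⋈[h=a] S)))) → 1

== RESULT ==
v | d
q | 7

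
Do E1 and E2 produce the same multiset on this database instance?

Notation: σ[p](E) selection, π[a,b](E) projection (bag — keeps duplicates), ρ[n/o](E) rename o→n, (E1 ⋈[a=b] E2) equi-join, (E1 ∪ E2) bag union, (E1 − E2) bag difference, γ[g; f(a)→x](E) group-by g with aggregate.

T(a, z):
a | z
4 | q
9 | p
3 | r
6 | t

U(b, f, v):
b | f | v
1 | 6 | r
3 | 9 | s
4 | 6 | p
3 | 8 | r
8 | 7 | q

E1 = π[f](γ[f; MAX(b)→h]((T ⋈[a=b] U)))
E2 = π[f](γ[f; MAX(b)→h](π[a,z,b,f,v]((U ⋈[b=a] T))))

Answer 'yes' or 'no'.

E1 stepwise |·|:
  T → 4
  U → 5
  (T ⋈[a=b] U) → 3
  γ[f; MAX(b)→h]((T ⋈[a=b] U)) → 3
  π[f](γ[f; MAX(b)→h]((T ⋈[a=b] U))) → 3
E2 stepwise |·|:
  U → 5
  T → 4
  (U ⋈[b=a] T) → 3
  π[a,z,b,f,v]((U ⋈[b=a] T)) → 3
  γ[f; MAX(b)→h](π[a,z,b,f,v]((U ⋈[b=a] T))) → 3
  π[f](γ[f; MAX(b)→h](π[a,z,b,f,v]((U ⋈[b=a] T)))) → 3

E1 and E2 produce the same multiset:
f
6
8
9

yes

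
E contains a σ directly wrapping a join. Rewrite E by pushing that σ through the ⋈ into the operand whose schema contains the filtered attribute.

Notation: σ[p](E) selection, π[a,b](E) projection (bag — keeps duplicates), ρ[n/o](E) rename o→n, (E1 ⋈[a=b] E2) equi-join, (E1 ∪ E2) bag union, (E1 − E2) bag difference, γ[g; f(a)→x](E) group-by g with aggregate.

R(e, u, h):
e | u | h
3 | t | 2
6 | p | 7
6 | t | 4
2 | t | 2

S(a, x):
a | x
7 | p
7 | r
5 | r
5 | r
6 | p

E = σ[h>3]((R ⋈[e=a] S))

σ filters on h, owned by the left side.
E' = (σ[h>3](R) ⋈[e=a] S)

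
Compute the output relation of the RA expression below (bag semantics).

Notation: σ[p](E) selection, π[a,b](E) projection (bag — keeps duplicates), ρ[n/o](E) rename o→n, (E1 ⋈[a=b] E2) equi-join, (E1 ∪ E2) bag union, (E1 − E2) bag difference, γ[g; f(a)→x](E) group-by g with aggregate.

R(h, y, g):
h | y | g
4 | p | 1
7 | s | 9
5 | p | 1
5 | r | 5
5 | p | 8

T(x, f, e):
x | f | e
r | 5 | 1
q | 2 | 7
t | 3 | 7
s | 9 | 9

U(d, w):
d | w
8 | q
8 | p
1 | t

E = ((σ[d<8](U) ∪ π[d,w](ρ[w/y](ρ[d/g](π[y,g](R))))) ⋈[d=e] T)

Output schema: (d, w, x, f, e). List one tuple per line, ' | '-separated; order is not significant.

Row counts bottom-up:
  U → 3
  σ[d<8](U) → 1
  R → 5
  π[y,g](R) → 5
  ρ[d/g](π[y,g](R)) → 5
  ρ[w/y](ρ[d/g](π[y,g](R))) → 5
  π[d,w](ρ[w/y](ρ[d/g](π[y,g](R)))) → 5
  (σ[d<8](U) ∪ π[d,w](ρ[w/y](ρ[d/g](π[y,g](R))))) → 6
  T → 4
  ((σ[d<8](U) ∪ π[d,w](ρ[w/y](ρ[d/g](π[y,g](R))))) ⋈[d=e] T) → 4

== RESULT ==
d | w | x | f | e
1 | p | r | 5 | 1
1 | p | r | 5 | 1
1 | t | r | 5 | 1
9 | s | s | 9 | 9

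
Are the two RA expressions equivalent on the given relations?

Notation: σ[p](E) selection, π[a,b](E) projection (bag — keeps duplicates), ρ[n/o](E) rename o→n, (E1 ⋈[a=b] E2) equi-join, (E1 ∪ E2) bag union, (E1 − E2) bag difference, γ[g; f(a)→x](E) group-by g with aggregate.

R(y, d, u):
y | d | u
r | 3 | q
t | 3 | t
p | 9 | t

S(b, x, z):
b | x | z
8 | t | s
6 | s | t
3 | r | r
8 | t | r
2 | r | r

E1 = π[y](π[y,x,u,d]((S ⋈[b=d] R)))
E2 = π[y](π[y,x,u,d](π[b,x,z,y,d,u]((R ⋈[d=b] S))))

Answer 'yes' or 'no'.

E1 row counts bottom-up:
  S → 5
  R → 3
  (S ⋈[b=d] R) → 2
  π[y,x,u,d]((S ⋈[b=d] R)) → 2
  π[y](π[y,x,u,d]((S ⋈[b=d] R))) → 2
E2 row counts bottom-up:
  R → 3
  S → 5
  (R ⋈[d=b] S) → 2
  π[b,x,z,y,d,u]((R ⋈[d=b] S)) → 2
  π[y,x,u,d](π[b,x,z,y,d,u]((R ⋈[d=b] S))) → 2
  π[y](π[y,x,u,d](π[b,x,z,y,d,u]((R ⋈[d=b] S)))) → 2

E1 and E2 produce the same multiset:
y
r
t

yes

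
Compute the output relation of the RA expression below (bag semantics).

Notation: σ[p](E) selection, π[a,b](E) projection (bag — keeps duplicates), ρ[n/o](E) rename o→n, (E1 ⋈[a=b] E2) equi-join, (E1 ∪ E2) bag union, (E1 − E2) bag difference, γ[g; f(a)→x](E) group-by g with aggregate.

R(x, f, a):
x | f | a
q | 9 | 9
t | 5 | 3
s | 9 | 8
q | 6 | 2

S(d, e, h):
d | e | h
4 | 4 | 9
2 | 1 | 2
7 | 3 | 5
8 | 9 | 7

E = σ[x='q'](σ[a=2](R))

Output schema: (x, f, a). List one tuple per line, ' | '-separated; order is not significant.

Subexpression sizes:
  R → 4
  σ[a=2](R) → 1
  σ[x='q'](σ[a=2](R)) → 1

== RESULT ==
x | f | a
q | 6 | 2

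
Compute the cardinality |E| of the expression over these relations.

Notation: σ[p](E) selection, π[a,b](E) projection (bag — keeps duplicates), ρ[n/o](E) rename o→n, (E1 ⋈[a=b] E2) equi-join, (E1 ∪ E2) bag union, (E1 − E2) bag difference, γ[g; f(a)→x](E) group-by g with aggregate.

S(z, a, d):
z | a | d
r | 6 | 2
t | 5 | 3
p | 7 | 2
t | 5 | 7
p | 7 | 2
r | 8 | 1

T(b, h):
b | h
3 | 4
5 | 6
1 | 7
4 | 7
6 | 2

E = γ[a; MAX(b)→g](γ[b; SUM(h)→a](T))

Row counts bottom-up:
  T → 5
  γ[b; SUM(h)→a](T) → 5
  γ[a; MAX(b)→g](γ[b; SUM(h)→a](T)) → 4

|E| = 4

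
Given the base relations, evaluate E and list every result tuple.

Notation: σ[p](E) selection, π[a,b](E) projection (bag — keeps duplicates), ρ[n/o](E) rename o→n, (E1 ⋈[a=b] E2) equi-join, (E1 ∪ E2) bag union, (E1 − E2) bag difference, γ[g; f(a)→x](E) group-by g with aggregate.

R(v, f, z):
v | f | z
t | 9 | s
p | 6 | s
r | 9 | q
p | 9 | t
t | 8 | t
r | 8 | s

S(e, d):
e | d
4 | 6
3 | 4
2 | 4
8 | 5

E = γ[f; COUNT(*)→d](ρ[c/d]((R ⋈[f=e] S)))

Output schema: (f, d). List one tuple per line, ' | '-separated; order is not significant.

Stepwise |·|:
  R → 6
  S → 4
  (R ⋈[f=e] S) → 2
  ρ[c/d]((R ⋈[f=e] S)) → 2
  γ[f; COUNT(*)→d](ρ[c/d]((R ⋈[f=e] S))) → 1

== RESULT ==
f | d
8 | 2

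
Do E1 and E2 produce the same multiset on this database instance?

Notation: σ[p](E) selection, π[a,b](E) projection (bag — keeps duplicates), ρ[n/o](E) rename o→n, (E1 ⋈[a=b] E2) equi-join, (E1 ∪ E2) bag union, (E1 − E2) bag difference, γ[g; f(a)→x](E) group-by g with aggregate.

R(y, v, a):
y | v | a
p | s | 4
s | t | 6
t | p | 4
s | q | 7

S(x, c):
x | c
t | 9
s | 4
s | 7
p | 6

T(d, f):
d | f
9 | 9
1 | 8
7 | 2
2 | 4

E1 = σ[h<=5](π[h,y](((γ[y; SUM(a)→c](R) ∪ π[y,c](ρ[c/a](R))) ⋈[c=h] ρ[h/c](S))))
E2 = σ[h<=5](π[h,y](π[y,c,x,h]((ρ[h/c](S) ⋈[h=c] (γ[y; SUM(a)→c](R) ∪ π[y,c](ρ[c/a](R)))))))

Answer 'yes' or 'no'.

E1 row counts bottom-up:
  R → 4
  γ[y; SUM(a)→c](R) → 3
  R → 4
  ρ[c/a](R) → 4
  π[y,c](ρ[c/a](R)) → 4
  (γ[y; SUM(a)→c](R) ∪ π[y,c](ρ[c/a](R))) → 7
  S → 4
  ρ[h/c](S) → 4
  ((γ[y; SUM(a)→c](R) ∪ π[y,c](ρ[c/a](R))) ⋈[c=h] ρ[h/c](S)) → 6
  π[h,y](((γ[y; SUM(a)→c](R) ∪ π[y,c](ρ[c/a](R))) ⋈[c=h] ρ[h/c](S))) → 6
  σ[h<=5](π[h,y](((γ[y; SUM(a)→c](R) ∪ π[y,c](ρ[c/a](R))) ⋈[c=h] ρ[h/c](S)))) → 4
E2 row counts bottom-up:
  S → 4
  ρ[h/c](S) → 4
  R → 4
  γ[y; SUM(a)→c](R) → 3
  R → 4
  ρ[c/a](R) → 4
  π[y,c](ρ[c/a](R)) → 4
  (γ[y; SUM(a)→c](R) ∪ π[y,c](ρ[c/a](R))) → 7
  (ρ[h/c](S) ⋈[h=c] (γ[y; SUM(a)→c](R) ∪ π[y,c](ρ[c/a](R)))) → 6
  π[y,c,x,h]((ρ[h/c](S) ⋈[h=c] (γ[y; SUM(a)→c](R) ∪ π[y,c](ρ[c/a](R))))) → 6
  π[h,y](π[y,c,x,h]((ρ[h/c](S) ⋈[h=c] (γ[y; SUM(a)→c](R) ∪ π[y,c](ρ[c/a](R)))))) → 6
  σ[h<=5](π[h,y](π[y,c,x,h]((ρ[h/c](S) ⋈[h=c] (γ[y; SUM(a)→c](R) ∪ π[y,c](ρ[c/a](R))))))) → 4

E1 and E2 produce the same multiset:
h | y
4 | p
4 | p
4 | t
4 | t

yes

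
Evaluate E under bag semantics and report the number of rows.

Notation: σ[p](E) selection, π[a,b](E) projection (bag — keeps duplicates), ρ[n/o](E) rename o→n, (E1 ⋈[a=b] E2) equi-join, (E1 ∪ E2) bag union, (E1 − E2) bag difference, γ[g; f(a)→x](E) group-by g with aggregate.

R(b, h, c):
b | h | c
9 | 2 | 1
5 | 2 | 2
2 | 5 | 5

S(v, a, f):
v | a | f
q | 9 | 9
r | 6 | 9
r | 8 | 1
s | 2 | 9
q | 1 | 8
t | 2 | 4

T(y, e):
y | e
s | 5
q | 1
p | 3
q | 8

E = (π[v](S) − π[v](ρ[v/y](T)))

Row counts bottom-up:
  S → 6
  π[v](S) → 6
  T → 4
  ρ[v/y](T) → 4
  π[v](ρ[v/y](T)) → 4
  (π[v](S) − π[v](ρ[v/y](T))) → 3

|E| = 3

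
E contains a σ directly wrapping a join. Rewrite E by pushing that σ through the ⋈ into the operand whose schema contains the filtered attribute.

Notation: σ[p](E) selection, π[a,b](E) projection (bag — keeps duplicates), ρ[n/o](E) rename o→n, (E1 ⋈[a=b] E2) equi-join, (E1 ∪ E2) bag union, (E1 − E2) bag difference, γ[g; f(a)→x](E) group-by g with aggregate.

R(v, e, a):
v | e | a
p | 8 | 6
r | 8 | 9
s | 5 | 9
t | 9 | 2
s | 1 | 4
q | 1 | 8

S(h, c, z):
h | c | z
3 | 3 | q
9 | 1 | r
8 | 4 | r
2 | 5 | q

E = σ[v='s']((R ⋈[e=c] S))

σ filters on v, owned by the left side.
E' = (σ[v='s'](R) ⋈[e=c] S)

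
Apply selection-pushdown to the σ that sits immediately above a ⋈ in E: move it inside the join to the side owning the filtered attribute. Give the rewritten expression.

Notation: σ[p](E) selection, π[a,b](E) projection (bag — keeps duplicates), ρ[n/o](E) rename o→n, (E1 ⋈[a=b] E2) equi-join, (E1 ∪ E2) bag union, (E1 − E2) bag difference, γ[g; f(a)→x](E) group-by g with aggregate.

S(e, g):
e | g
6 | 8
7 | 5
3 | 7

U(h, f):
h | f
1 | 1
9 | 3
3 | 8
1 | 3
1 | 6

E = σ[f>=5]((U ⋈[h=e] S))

σ filters on f, owned by the left side.
E' = (σ[f>=5](U) ⋈[h=e] S)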